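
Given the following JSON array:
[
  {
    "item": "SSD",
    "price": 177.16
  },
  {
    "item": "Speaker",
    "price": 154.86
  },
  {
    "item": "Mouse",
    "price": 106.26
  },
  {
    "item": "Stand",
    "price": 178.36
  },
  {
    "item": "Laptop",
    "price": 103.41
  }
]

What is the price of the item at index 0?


Array index 0 -> SSD
price = 177.16

ANSWER: 177.16


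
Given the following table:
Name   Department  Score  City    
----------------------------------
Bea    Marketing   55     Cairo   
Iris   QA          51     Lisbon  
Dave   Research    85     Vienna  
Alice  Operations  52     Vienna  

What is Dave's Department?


Row 3: Dave
Department = Research

ANSWER: Research


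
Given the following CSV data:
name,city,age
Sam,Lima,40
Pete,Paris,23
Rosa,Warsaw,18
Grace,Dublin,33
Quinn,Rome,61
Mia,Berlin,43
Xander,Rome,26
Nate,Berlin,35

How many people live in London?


Scanning city column for 'London':
Total matches: 0

ANSWER: 0


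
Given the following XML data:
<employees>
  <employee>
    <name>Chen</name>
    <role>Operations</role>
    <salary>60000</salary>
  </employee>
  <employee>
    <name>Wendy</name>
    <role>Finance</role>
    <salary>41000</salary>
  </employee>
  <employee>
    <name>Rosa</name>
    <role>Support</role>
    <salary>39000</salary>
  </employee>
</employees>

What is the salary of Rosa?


Searching for <employee> with <name>Rosa</name>
Found at position 3
<salary>39000</salary>

ANSWER: 39000


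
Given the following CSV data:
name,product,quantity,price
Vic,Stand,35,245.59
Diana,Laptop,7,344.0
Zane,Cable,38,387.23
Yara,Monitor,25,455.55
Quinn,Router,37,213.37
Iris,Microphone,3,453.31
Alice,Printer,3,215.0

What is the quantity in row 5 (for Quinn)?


Row 5: Quinn
Column 'quantity' = 37

ANSWER: 37


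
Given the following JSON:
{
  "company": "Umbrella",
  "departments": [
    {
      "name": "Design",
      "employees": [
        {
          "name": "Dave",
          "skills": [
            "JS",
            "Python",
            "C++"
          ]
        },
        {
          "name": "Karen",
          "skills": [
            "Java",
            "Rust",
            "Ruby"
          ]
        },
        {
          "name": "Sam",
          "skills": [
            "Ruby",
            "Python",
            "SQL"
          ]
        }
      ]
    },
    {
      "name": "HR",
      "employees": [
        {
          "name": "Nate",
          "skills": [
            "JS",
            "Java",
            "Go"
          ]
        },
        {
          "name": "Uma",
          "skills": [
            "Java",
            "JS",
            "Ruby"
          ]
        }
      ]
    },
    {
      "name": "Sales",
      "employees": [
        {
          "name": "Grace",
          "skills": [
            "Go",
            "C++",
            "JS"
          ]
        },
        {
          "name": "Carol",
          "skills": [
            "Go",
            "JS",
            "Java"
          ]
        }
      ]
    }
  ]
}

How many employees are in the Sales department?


Path: departments[2].employees
Count: 2

ANSWER: 2


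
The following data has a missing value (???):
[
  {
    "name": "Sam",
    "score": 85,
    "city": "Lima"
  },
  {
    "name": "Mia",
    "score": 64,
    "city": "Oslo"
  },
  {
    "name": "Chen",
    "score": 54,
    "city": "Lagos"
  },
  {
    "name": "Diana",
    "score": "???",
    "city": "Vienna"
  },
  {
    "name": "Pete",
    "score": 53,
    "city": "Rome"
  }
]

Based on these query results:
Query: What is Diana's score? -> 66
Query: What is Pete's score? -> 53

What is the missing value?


The missing value is Diana's score
From query: Diana's score = 66

ANSWER: 66


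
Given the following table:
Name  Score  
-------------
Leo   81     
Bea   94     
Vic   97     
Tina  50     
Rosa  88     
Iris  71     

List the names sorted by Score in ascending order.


Sorting by Score (ascending):
  Tina: 50
  Iris: 71
  Leo: 81
  Rosa: 88
  Bea: 94
  Vic: 97


ANSWER: Tina, Iris, Leo, Rosa, Bea, Vic


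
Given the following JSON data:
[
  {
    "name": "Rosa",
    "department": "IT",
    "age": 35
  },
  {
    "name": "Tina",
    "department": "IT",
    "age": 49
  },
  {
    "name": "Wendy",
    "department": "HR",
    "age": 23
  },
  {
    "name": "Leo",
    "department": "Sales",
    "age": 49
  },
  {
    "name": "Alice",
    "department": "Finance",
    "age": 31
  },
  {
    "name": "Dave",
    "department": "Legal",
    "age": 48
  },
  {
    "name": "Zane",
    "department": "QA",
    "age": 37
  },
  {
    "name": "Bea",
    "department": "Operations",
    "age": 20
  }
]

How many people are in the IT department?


Scanning records for department = IT
  Record 0: Rosa
  Record 1: Tina
Count: 2

ANSWER: 2


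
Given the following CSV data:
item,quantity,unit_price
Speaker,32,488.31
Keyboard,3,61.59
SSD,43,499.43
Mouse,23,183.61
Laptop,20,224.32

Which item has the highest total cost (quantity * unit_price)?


Computing row totals:
  Speaker: 15625.92
  Keyboard: 184.77
  SSD: 21475.49
  Mouse: 4223.03
  Laptop: 4486.4
Maximum: SSD (21475.49)

ANSWER: SSD


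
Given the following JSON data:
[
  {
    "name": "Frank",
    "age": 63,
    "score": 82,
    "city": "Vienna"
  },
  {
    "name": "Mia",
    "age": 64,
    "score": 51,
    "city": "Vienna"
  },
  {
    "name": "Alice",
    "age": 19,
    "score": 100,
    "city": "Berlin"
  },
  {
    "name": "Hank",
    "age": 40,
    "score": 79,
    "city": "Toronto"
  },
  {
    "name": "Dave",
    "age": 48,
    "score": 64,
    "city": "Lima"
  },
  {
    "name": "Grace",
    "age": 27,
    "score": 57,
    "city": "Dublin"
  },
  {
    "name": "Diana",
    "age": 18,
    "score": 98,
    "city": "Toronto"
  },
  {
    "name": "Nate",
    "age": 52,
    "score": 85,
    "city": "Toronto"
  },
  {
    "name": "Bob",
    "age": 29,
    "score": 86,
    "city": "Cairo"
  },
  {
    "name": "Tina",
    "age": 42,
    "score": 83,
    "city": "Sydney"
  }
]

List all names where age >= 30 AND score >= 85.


Checking both conditions:
  Frank (age=63, score=82) -> no
  Mia (age=64, score=51) -> no
  Alice (age=19, score=100) -> no
  Hank (age=40, score=79) -> no
  Dave (age=48, score=64) -> no
  Grace (age=27, score=57) -> no
  Diana (age=18, score=98) -> no
  Nate (age=52, score=85) -> YES
  Bob (age=29, score=86) -> no
  Tina (age=42, score=83) -> no


ANSWER: Nate


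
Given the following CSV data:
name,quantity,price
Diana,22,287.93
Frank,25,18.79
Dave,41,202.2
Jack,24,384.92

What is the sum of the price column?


Values in 'price' column:
  Row 1: 287.93
  Row 2: 18.79
  Row 3: 202.2
  Row 4: 384.92
Sum = 287.93 + 18.79 + 202.2 + 384.92 = 893.84

ANSWER: 893.84


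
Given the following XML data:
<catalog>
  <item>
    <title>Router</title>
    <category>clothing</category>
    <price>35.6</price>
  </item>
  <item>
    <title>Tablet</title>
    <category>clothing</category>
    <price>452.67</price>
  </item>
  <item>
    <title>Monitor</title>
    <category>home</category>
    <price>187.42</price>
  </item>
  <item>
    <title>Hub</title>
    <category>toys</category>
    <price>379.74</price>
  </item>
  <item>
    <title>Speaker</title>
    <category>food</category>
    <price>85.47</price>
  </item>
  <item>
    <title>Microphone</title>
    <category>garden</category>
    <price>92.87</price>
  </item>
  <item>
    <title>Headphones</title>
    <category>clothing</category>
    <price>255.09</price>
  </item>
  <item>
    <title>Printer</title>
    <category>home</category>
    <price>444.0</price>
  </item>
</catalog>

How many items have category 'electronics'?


Scanning <item> elements for <category>electronics</category>:
Count: 0

ANSWER: 0


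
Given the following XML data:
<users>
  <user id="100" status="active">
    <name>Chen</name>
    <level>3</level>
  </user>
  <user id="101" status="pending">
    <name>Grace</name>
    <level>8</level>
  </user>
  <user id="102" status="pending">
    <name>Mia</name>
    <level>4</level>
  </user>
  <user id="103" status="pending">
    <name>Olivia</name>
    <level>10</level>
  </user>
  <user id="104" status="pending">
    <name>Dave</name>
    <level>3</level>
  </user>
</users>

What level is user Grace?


Finding user: Grace
<level>8</level>

ANSWER: 8


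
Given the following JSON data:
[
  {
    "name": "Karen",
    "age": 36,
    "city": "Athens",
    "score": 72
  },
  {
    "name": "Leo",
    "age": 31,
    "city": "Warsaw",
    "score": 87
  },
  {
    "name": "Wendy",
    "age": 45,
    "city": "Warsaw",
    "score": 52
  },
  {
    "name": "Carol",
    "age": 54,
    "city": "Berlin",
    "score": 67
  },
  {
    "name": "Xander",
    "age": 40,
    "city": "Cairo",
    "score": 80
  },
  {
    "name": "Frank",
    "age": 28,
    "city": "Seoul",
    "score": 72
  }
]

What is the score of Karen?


Looking up record where name = Karen
Record index: 0
Field 'score' = 72

ANSWER: 72


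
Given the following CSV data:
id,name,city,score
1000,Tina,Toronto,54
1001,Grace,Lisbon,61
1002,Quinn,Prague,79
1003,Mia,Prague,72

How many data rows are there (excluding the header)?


Counting rows (excluding header):
Header: id,name,city,score
Data rows: 4

ANSWER: 4


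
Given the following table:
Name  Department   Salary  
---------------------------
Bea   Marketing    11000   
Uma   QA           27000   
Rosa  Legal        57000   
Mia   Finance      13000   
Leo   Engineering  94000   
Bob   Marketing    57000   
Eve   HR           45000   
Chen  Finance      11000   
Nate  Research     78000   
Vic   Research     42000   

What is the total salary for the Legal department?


Legal department members:
  Rosa: 57000
Total = 57000 = 57000

ANSWER: 57000


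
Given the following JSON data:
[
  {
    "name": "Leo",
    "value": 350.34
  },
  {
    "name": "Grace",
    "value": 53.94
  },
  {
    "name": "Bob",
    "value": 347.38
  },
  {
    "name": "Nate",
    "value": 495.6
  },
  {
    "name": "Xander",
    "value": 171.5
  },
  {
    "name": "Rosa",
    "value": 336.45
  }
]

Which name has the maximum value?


Comparing values:
  Leo: 350.34
  Grace: 53.94
  Bob: 347.38
  Nate: 495.6
  Xander: 171.5
  Rosa: 336.45
Maximum: Nate (495.6)

ANSWER: Nate


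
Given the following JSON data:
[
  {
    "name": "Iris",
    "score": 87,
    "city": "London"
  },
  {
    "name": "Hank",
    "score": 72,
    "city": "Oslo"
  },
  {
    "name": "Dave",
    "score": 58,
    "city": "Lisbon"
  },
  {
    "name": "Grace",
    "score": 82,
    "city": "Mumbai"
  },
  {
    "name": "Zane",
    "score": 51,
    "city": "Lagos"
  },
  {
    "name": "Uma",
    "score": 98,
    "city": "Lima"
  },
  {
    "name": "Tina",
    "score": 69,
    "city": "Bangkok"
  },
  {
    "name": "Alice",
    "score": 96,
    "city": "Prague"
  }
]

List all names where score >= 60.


Filtering records where score >= 60:
  Iris (score=87) -> YES
  Hank (score=72) -> YES
  Dave (score=58) -> no
  Grace (score=82) -> YES
  Zane (score=51) -> no
  Uma (score=98) -> YES
  Tina (score=69) -> YES
  Alice (score=96) -> YES


ANSWER: Iris, Hank, Grace, Uma, Tina, Alice


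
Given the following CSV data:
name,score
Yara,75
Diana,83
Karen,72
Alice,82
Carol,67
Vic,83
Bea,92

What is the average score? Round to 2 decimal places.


Scores: 75, 83, 72, 82, 67, 83, 92
Sum = 554
Count = 7
Average = 554 / 7 = 79.14

ANSWER: 79.14


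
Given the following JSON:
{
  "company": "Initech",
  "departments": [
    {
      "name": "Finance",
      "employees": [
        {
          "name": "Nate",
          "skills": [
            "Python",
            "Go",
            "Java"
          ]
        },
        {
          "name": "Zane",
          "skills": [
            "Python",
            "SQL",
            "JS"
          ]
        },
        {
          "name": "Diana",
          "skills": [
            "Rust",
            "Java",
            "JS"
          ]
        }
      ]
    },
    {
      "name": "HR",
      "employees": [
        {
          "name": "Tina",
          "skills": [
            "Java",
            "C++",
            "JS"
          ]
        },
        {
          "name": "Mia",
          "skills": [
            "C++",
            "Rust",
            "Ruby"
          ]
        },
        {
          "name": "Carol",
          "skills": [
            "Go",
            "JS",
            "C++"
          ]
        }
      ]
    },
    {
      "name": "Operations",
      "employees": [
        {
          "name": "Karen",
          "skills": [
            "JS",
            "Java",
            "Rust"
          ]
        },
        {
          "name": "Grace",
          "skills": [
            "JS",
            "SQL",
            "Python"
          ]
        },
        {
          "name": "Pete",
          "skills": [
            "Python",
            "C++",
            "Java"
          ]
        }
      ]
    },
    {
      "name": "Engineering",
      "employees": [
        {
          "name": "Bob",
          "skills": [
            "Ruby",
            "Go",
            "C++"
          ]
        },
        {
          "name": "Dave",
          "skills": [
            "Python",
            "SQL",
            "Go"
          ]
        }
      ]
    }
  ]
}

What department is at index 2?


Path: departments[2].name
Value: Operations

ANSWER: Operations


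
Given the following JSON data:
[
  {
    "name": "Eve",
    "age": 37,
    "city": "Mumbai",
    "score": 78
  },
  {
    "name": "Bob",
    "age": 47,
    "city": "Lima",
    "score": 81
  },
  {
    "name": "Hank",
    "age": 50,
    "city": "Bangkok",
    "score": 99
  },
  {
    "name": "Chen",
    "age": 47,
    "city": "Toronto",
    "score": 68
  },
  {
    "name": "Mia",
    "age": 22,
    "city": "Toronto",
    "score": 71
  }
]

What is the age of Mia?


Looking up record where name = Mia
Record index: 4
Field 'age' = 22

ANSWER: 22


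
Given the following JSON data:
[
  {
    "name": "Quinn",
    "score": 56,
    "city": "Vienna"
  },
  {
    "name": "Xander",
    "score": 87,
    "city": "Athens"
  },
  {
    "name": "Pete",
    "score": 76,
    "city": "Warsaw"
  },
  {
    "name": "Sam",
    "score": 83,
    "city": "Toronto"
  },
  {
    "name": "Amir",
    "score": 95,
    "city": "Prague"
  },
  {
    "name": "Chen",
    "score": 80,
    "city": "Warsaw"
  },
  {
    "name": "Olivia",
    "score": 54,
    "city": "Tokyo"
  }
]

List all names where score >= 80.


Filtering records where score >= 80:
  Quinn (score=56) -> no
  Xander (score=87) -> YES
  Pete (score=76) -> no
  Sam (score=83) -> YES
  Amir (score=95) -> YES
  Chen (score=80) -> YES
  Olivia (score=54) -> no


ANSWER: Xander, Sam, Amir, Chen


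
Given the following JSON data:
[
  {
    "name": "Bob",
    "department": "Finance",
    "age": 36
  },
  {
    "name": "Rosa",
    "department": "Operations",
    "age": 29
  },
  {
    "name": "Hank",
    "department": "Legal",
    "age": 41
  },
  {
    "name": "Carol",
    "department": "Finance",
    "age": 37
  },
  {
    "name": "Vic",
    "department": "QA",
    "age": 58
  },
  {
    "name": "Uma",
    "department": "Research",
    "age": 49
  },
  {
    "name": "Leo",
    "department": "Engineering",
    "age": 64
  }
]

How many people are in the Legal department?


Scanning records for department = Legal
  Record 2: Hank
Count: 1

ANSWER: 1


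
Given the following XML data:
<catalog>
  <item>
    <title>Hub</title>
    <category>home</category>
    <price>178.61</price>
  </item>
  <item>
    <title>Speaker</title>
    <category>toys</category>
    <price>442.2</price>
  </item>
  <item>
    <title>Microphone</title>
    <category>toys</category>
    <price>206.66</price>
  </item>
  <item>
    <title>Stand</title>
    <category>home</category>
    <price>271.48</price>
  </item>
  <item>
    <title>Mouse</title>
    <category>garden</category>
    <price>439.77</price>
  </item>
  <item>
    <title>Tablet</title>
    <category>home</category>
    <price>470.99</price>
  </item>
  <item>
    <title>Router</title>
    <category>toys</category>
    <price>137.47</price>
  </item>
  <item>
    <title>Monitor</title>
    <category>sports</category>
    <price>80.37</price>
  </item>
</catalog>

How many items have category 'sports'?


Scanning <item> elements for <category>sports</category>:
  Item 8: Monitor -> MATCH
Count: 1

ANSWER: 1


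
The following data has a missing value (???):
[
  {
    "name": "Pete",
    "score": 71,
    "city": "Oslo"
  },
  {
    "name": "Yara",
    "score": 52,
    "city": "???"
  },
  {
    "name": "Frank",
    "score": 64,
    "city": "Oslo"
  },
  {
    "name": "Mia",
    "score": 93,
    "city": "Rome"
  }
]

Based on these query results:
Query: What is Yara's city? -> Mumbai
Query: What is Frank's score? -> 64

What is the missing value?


The missing value is Yara's city
From query: Yara's city = Mumbai

ANSWER: Mumbai


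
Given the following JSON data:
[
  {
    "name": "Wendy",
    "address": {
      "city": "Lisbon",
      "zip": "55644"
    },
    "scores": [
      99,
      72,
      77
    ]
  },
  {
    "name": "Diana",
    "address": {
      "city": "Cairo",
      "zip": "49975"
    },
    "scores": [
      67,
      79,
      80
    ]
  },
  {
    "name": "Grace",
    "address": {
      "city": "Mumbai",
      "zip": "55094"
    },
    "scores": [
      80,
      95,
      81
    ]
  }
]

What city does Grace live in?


Path: records[2].address.city
Value: Mumbai

ANSWER: Mumbai


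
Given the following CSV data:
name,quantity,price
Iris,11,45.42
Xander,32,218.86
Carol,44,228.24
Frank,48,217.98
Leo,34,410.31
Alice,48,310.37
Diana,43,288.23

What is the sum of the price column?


Values in 'price' column:
  Row 1: 45.42
  Row 2: 218.86
  Row 3: 228.24
  Row 4: 217.98
  Row 5: 410.31
  Row 6: 310.37
  Row 7: 288.23
Sum = 45.42 + 218.86 + 228.24 + 217.98 + 410.31 + 310.37 + 288.23 = 1719.41

ANSWER: 1719.41


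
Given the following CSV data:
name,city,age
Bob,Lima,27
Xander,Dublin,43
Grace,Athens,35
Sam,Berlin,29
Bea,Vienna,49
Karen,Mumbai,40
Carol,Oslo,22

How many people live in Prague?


Scanning city column for 'Prague':
Total matches: 0

ANSWER: 0


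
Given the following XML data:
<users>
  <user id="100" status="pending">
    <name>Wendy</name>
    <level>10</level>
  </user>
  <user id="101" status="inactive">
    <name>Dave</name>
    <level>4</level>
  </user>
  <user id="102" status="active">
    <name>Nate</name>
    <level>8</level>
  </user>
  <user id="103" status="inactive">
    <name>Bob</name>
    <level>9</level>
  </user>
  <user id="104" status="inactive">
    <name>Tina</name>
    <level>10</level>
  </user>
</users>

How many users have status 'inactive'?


Counting users with status='inactive':
  Dave (id=101) -> MATCH
  Bob (id=103) -> MATCH
  Tina (id=104) -> MATCH
Count: 3

ANSWER: 3


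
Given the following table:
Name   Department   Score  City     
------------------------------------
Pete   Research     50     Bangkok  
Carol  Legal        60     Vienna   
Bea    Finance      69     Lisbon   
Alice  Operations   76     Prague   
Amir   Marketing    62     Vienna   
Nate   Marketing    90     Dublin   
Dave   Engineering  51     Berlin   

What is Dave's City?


Row 7: Dave
City = Berlin

ANSWER: Berlin


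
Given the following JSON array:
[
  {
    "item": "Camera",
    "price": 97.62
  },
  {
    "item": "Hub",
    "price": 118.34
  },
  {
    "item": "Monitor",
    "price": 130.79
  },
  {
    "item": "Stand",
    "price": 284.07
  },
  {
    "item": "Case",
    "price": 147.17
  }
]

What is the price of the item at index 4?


Array index 4 -> Case
price = 147.17

ANSWER: 147.17


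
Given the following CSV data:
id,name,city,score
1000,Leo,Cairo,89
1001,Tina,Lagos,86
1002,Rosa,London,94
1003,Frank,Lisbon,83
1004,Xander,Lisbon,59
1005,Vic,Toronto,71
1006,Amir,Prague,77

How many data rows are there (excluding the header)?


Counting rows (excluding header):
Header: id,name,city,score
Data rows: 7

ANSWER: 7


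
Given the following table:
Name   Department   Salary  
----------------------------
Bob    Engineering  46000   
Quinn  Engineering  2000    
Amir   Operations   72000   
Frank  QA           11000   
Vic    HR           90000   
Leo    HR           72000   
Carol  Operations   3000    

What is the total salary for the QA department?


QA department members:
  Frank: 11000
Total = 11000 = 11000

ANSWER: 11000


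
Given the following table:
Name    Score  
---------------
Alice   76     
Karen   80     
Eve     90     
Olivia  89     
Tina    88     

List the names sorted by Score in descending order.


Sorting by Score (descending):
  Eve: 90
  Olivia: 89
  Tina: 88
  Karen: 80
  Alice: 76


ANSWER: Eve, Olivia, Tina, Karen, Alice


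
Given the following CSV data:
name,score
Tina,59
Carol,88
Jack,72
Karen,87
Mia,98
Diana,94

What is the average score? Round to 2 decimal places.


Scores: 59, 88, 72, 87, 98, 94
Sum = 498
Count = 6
Average = 498 / 6 = 83.00

ANSWER: 83.00


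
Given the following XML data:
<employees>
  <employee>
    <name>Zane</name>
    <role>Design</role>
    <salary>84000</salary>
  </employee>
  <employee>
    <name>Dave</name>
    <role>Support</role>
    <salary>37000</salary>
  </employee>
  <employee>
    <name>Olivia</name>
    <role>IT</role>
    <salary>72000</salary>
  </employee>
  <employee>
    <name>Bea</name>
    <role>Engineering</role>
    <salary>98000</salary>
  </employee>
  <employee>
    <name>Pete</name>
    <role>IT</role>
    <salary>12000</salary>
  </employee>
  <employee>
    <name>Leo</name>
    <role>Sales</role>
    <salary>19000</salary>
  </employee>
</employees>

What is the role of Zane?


Searching for <employee> with <name>Zane</name>
Found at position 1
<role>Design</role>

ANSWER: Design


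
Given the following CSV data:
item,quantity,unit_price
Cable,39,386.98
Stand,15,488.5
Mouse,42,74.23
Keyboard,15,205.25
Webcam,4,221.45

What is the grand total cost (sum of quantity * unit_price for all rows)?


Computing row totals:
  Cable: 39 * 386.98 = 15092.22
  Stand: 15 * 488.5 = 7327.5
  Mouse: 42 * 74.23 = 3117.66
  Keyboard: 15 * 205.25 = 3078.75
  Webcam: 4 * 221.45 = 885.8
Grand total = 15092.22 + 7327.5 + 3117.66 + 3078.75 + 885.8 = 29501.93

ANSWER: 29501.93


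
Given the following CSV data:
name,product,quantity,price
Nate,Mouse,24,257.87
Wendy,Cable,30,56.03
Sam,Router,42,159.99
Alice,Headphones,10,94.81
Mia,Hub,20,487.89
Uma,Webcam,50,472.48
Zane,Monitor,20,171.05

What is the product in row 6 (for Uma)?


Row 6: Uma
Column 'product' = Webcam

ANSWER: Webcam


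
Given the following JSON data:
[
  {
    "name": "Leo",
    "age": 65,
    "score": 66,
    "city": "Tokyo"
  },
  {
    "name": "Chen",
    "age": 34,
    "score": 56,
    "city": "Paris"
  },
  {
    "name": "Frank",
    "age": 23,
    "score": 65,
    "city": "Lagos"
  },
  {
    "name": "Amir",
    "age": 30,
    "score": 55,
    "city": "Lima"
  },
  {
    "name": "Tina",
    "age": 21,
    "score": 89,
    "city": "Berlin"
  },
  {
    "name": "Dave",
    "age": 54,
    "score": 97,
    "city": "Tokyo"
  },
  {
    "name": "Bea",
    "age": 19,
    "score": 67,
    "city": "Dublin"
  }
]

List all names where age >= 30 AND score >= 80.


Checking both conditions:
  Leo (age=65, score=66) -> no
  Chen (age=34, score=56) -> no
  Frank (age=23, score=65) -> no
  Amir (age=30, score=55) -> no
  Tina (age=21, score=89) -> no
  Dave (age=54, score=97) -> YES
  Bea (age=19, score=67) -> no


ANSWER: Dave


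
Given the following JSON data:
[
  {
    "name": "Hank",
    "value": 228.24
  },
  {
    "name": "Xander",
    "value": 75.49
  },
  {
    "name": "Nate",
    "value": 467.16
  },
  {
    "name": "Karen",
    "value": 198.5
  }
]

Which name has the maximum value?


Comparing values:
  Hank: 228.24
  Xander: 75.49
  Nate: 467.16
  Karen: 198.5
Maximum: Nate (467.16)

ANSWER: Nate


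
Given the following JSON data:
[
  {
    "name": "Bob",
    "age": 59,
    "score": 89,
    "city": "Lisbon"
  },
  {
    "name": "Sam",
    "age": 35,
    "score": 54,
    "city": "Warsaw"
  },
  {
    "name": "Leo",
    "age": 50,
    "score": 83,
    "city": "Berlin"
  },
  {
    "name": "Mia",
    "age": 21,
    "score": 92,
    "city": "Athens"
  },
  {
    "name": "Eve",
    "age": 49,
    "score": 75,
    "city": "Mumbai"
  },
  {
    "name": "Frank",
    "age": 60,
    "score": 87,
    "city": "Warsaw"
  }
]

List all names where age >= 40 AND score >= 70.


Checking both conditions:
  Bob (age=59, score=89) -> YES
  Sam (age=35, score=54) -> no
  Leo (age=50, score=83) -> YES
  Mia (age=21, score=92) -> no
  Eve (age=49, score=75) -> YES
  Frank (age=60, score=87) -> YES


ANSWER: Bob, Leo, Eve, Frank


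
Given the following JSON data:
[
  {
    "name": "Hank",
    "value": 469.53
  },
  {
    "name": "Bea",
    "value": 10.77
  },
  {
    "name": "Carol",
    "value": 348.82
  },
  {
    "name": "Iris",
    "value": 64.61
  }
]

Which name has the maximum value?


Comparing values:
  Hank: 469.53
  Bea: 10.77
  Carol: 348.82
  Iris: 64.61
Maximum: Hank (469.53)

ANSWER: Hank


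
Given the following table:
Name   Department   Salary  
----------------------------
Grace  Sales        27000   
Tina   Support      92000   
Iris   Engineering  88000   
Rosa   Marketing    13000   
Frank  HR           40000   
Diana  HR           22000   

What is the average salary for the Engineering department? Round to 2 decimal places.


Engineering department members:
  Iris: 88000
Sum = 88000
Count = 1
Average = 88000 / 1 = 88000.00

ANSWER: 88000.00


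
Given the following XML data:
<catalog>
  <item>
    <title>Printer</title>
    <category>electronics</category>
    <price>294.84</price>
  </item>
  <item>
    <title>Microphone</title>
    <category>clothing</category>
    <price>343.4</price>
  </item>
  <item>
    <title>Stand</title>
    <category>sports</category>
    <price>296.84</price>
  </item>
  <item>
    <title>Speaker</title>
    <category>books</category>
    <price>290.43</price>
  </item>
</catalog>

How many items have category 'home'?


Scanning <item> elements for <category>home</category>:
Count: 0

ANSWER: 0


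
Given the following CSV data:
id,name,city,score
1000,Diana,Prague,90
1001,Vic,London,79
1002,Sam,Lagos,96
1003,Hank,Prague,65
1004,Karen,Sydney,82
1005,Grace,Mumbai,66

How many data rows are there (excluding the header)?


Counting rows (excluding header):
Header: id,name,city,score
Data rows: 6

ANSWER: 6


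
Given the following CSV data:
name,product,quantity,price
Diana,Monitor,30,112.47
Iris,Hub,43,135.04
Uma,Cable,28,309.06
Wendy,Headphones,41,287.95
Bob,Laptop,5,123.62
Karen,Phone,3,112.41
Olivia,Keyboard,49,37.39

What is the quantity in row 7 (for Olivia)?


Row 7: Olivia
Column 'quantity' = 49

ANSWER: 49


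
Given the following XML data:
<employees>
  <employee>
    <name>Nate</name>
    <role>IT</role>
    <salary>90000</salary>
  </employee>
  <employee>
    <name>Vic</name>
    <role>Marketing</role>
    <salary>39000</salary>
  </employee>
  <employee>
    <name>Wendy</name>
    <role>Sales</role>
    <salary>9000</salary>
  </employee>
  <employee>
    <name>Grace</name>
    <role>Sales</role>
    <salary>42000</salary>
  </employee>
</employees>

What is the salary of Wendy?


Searching for <employee> with <name>Wendy</name>
Found at position 3
<salary>9000</salary>

ANSWER: 9000


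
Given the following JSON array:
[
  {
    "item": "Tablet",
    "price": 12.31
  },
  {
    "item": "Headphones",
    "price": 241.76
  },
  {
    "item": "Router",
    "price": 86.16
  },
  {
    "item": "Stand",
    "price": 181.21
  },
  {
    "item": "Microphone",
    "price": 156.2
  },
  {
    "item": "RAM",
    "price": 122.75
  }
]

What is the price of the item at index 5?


Array index 5 -> RAM
price = 122.75

ANSWER: 122.75


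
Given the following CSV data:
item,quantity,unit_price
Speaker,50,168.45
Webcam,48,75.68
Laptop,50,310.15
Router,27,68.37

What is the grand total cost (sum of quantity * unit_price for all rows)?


Computing row totals:
  Speaker: 50 * 168.45 = 8422.5
  Webcam: 48 * 75.68 = 3632.64
  Laptop: 50 * 310.15 = 15507.5
  Router: 27 * 68.37 = 1845.99
Grand total = 8422.5 + 3632.64 + 15507.5 + 1845.99 = 29408.63

ANSWER: 29408.63


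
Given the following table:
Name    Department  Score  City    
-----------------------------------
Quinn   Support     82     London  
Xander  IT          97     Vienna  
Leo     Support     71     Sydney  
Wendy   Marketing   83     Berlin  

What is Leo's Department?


Row 3: Leo
Department = Support

ANSWER: Support


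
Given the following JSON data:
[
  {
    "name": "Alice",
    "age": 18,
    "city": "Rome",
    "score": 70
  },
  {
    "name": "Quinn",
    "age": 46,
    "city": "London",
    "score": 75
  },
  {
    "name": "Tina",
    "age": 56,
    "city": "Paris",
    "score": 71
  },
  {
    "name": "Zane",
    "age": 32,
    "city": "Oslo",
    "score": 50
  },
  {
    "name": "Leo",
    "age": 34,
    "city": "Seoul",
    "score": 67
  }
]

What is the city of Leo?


Looking up record where name = Leo
Record index: 4
Field 'city' = Seoul

ANSWER: Seoul


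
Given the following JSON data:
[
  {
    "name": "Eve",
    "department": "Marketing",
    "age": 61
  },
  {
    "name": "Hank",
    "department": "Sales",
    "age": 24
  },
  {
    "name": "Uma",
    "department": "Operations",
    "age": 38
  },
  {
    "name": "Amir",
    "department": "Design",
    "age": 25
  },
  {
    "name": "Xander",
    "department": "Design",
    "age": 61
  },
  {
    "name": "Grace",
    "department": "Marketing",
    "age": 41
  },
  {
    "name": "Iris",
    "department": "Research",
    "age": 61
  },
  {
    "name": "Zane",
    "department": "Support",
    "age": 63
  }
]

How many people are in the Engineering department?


Scanning records for department = Engineering
  No matches found
Count: 0

ANSWER: 0


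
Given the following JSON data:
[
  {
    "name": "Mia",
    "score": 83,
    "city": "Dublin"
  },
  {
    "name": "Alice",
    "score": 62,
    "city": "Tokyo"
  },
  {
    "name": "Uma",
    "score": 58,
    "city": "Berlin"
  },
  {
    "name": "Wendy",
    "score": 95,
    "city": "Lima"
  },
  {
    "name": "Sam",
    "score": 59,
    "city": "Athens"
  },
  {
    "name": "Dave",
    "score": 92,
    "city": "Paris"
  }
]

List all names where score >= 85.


Filtering records where score >= 85:
  Mia (score=83) -> no
  Alice (score=62) -> no
  Uma (score=58) -> no
  Wendy (score=95) -> YES
  Sam (score=59) -> no
  Dave (score=92) -> YES


ANSWER: Wendy, Dave


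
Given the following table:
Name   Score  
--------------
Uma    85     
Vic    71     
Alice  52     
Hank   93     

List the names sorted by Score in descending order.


Sorting by Score (descending):
  Hank: 93
  Uma: 85
  Vic: 71
  Alice: 52


ANSWER: Hank, Uma, Vic, Alice


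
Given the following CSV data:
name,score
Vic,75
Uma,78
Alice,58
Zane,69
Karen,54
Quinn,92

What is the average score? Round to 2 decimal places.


Scores: 75, 78, 58, 69, 54, 92
Sum = 426
Count = 6
Average = 426 / 6 = 71.00

ANSWER: 71.00


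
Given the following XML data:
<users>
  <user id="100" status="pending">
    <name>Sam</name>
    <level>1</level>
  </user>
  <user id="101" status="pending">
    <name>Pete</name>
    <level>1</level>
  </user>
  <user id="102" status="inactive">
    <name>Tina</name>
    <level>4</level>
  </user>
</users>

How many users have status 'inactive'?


Counting users with status='inactive':
  Tina (id=102) -> MATCH
Count: 1

ANSWER: 1


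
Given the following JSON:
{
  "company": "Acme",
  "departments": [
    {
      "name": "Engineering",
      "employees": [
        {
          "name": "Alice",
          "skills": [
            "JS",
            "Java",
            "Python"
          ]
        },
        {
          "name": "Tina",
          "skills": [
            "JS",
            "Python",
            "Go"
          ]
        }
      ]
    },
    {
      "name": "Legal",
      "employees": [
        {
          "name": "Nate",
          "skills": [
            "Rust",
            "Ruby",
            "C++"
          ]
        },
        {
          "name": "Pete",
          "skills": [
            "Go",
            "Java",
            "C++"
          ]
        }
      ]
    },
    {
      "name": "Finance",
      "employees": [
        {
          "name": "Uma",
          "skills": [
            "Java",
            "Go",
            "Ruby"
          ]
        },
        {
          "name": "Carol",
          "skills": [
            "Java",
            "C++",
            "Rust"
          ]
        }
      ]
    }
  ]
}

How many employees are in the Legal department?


Path: departments[1].employees
Count: 2

ANSWER: 2


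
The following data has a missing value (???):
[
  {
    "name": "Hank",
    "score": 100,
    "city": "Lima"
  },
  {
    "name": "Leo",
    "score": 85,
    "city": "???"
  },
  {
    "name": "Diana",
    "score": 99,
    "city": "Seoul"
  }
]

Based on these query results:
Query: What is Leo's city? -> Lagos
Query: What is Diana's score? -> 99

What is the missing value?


The missing value is Leo's city
From query: Leo's city = Lagos

ANSWER: Lagos


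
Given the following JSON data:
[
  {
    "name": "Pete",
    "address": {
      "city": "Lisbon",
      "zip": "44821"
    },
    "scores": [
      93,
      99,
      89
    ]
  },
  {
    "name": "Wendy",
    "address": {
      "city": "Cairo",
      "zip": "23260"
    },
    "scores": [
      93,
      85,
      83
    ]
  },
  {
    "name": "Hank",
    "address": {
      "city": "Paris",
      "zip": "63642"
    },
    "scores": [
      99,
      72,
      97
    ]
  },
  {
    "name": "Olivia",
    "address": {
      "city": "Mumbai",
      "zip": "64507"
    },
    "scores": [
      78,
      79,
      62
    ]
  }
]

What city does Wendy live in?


Path: records[1].address.city
Value: Cairo

ANSWER: Cairo


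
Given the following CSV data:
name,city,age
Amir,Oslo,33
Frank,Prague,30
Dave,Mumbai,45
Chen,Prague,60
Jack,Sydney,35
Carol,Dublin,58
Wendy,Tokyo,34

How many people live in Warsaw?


Scanning city column for 'Warsaw':
Total matches: 0

ANSWER: 0


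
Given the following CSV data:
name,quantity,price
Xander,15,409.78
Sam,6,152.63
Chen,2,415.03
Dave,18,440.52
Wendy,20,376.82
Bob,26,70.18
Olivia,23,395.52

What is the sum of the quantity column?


Values in 'quantity' column:
  Row 1: 15
  Row 2: 6
  Row 3: 2
  Row 4: 18
  Row 5: 20
  Row 6: 26
  Row 7: 23
Sum = 15 + 6 + 2 + 18 + 20 + 26 + 23 = 110

ANSWER: 110


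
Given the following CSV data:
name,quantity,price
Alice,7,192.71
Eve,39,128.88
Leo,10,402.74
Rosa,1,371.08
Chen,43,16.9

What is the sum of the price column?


Values in 'price' column:
  Row 1: 192.71
  Row 2: 128.88
  Row 3: 402.74
  Row 4: 371.08
  Row 5: 16.9
Sum = 192.71 + 128.88 + 402.74 + 371.08 + 16.9 = 1112.31

ANSWER: 1112.31


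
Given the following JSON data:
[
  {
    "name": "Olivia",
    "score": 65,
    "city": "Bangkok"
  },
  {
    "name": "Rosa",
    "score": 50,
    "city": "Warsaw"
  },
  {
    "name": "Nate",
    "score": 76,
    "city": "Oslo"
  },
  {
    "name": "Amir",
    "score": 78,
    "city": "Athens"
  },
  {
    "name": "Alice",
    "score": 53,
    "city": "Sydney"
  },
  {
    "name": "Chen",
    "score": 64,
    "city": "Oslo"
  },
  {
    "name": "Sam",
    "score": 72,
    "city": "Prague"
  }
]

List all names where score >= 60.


Filtering records where score >= 60:
  Olivia (score=65) -> YES
  Rosa (score=50) -> no
  Nate (score=76) -> YES
  Amir (score=78) -> YES
  Alice (score=53) -> no
  Chen (score=64) -> YES
  Sam (score=72) -> YES


ANSWER: Olivia, Nate, Amir, Chen, Sam


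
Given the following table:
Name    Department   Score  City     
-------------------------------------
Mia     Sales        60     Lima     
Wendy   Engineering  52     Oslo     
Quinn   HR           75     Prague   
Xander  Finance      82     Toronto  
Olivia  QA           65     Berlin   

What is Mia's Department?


Row 1: Mia
Department = Sales

ANSWER: Sales


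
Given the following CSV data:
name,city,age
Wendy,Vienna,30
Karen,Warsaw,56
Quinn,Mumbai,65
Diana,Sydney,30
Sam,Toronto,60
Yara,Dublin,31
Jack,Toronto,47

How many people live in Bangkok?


Scanning city column for 'Bangkok':
Total matches: 0

ANSWER: 0


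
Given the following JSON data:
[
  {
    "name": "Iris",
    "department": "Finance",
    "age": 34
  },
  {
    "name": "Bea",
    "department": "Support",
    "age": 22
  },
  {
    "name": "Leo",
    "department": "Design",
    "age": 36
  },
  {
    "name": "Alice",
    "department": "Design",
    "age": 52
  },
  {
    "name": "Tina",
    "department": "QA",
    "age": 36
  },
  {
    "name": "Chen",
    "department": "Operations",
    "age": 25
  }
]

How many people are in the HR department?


Scanning records for department = HR
  No matches found
Count: 0

ANSWER: 0


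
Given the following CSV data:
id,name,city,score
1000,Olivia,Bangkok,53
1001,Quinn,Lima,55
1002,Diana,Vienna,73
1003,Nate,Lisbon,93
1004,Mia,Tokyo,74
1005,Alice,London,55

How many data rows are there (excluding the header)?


Counting rows (excluding header):
Header: id,name,city,score
Data rows: 6

ANSWER: 6


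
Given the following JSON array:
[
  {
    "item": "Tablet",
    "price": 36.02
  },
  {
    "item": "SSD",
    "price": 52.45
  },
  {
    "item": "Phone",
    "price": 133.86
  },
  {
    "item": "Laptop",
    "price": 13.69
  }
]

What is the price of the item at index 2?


Array index 2 -> Phone
price = 133.86

ANSWER: 133.86


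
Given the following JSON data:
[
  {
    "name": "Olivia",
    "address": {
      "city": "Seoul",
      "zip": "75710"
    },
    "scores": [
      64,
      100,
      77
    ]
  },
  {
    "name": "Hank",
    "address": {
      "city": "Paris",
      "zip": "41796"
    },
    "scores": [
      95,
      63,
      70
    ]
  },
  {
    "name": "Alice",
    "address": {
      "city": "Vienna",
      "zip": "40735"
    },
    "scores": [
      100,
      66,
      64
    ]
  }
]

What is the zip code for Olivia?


Path: records[0].address.zip
Value: 75710

ANSWER: 75710


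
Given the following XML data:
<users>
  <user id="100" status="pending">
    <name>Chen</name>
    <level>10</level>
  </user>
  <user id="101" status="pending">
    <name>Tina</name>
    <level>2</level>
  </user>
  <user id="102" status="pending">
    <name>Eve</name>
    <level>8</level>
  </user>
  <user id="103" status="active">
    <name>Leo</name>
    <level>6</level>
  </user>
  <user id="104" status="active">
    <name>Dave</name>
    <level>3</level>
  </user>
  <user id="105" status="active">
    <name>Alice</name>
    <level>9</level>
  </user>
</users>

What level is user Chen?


Finding user: Chen
<level>10</level>

ANSWER: 10


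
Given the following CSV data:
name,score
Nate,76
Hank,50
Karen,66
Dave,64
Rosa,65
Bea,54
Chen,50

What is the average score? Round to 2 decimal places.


Scores: 76, 50, 66, 64, 65, 54, 50
Sum = 425
Count = 7
Average = 425 / 7 = 60.71

ANSWER: 60.71


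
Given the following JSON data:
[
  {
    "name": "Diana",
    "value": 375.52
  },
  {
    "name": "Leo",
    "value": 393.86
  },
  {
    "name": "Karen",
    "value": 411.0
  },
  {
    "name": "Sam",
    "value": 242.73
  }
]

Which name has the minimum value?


Comparing values:
  Diana: 375.52
  Leo: 393.86
  Karen: 411.0
  Sam: 242.73
Minimum: Sam (242.73)

ANSWER: Sam


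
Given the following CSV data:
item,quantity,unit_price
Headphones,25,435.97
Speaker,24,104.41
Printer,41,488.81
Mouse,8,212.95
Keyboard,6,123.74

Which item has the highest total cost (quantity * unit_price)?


Computing row totals:
  Headphones: 10899.25
  Speaker: 2505.84
  Printer: 20041.21
  Mouse: 1703.6
  Keyboard: 742.44
Maximum: Printer (20041.21)

ANSWER: Printer


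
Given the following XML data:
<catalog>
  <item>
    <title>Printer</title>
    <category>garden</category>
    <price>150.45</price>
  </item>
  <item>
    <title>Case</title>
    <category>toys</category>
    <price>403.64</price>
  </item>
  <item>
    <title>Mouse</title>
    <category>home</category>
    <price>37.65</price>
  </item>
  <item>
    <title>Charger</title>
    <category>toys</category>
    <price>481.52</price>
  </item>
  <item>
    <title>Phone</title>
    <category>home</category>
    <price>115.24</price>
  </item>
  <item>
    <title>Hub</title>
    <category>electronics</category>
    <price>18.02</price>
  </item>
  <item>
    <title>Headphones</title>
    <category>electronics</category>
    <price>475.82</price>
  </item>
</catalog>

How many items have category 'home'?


Scanning <item> elements for <category>home</category>:
  Item 3: Mouse -> MATCH
  Item 5: Phone -> MATCH
Count: 2

ANSWER: 2
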